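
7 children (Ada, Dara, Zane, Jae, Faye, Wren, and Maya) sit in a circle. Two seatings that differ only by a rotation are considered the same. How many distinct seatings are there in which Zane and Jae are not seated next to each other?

480

All circular seatings of 7 people number (6)! = 720.
Those with Zane next to Jae: fuse the pair into one unit and seat 6 units around a circle — 2·(5)! = 240.
Subtracting, 720 − 240 = 480.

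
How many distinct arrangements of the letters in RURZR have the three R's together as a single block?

Treat the 3 copies of R as a single block. The multiset to arrange is then {RRR, U, Z}, 3 items in all.
All 3 items are distinct, so there are (3)! = 6 arrangements.

6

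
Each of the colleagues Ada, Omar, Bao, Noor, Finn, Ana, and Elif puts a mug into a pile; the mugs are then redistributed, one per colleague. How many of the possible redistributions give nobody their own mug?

Count assignments avoiding every fixed point. For any j of the 7 colleagues fixed to their own mug, the other 7−j can be arranged in (7−j)! ways.
By inclusion–exclusion this is Σ_{j=0}^{7} (−1)^j C(7,j)·(7−j)!.
Computing: 5040 − 5040 + 2520 − 840 + 210 − 42 + 7 − 1 = 1854.

1854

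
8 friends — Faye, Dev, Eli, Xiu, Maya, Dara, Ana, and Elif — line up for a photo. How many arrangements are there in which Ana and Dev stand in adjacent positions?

Treat {Ana, Dev} as a single unit. There are 7 units to order, and the pair itself can be ordered 2 ways.
That gives 2 × 7! = 2 × 5040 = 10080.

10080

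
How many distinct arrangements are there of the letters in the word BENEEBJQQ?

15120

The 9 letters of BENEEBJQQ have repeats: B appearing twice, E appearing 3 times, and Q appearing twice.
The number of distinct arrangements is 9!/(3!·2!·2!) = 362880/24 = 15120.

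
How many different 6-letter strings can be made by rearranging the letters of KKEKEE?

The 6 letters of KKEKEE have repeats: E appearing 3 times and K appearing 3 times.
The number of distinct arrangements is 6!/(3!·3!) = 720/36 = 20.

20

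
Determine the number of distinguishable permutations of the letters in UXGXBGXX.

UXGXBGXX has 8 letters with G appearing twice and X appearing 4 times.
Dividing 8! = 40320 by 4!·2! = 48 for the repeated letters gives 840.

840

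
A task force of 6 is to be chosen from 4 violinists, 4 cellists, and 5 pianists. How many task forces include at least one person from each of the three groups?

With no constraint there are C(13,6) = 1716 possible selections.
Selections missing a whole group: no violinists → C(9,6) = 84; no cellists → C(9,6) = 84; no pianists → C(8,6) = 28.
Add back selections omitting two groups (i.e. drawn from a single group): C(4,6) + C(4,6) + C(5,6) = 0.
By inclusion–exclusion: 1716 − 196 + 0 = 1520.

1520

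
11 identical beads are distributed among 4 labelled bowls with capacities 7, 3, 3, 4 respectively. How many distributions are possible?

By stars and bars, unrestricted non-negative solutions to x_1+…+x_4 = 11 number C(11+3,3) = 364.
Subtract solutions that violate a single cap (substitute x_i' = x_i − (cap_i+1)): x_1 ≥ 8 gives C(6,3) = 20; x_2 ≥ 4 gives C(10,3) = 120; x_3 ≥ 4 gives C(10,3) = 120; x_4 ≥ 5 gives C(9,3) = 84. Together 344.
Add back pairs where two caps are both exceeded: 0 + 0 + 0 + 20 + 10 + 10 = 40.
By inclusion–exclusion the count is 364 − 344 + 40 = 60.

60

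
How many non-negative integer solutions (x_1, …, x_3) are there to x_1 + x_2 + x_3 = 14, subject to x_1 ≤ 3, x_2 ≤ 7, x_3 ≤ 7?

Ignoring the caps, the number of non-negative solutions to x_1+…+x_3 = 14 is C(16,2) = 120.
Subtract solutions that violate a single cap (substitute x_i' = x_i − (cap_i+1)): x_1 ≥ 4 gives C(12,2) = 66; x_2 ≥ 8 gives C(8,2) = 28; x_3 ≥ 8 gives C(8,2) = 28. Together 122.
Add back pairs where two caps are both exceeded: 6 + 6 + 0 = 12.
By inclusion–exclusion the count is 120 − 122 + 12 = 10.

10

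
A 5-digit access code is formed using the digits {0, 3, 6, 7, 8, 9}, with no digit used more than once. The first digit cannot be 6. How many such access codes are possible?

The first digit has 6−1 = 5 choices (anything except 6).
The remaining 4 digits are filled from the other 5 symbols without repetition: 5 × 4 × 3 × 2 = 120.
Total: 5 × 120 = 600.

600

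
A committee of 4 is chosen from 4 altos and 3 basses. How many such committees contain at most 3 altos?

34

Split by how many altos are chosen (0 through 3).
Sum: C(4,0)·C(3,4) + C(4,1)·C(3,3) + C(4,2)·C(3,2) + C(4,3)·C(3,1) = 0 + 4 + 18 + 12 = 34.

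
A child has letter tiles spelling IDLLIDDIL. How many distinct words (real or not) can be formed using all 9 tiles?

IDLLIDDIL has 9 letters with D appearing 3 times, I appearing 3 times, and L appearing 3 times.
Dividing 9! = 362880 by 3!·3!·3! = 216 for the repeated letters gives 1680.

1680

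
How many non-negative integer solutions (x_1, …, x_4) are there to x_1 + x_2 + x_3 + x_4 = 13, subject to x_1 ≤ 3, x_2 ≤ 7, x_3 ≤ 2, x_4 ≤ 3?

10

Ignoring the caps, the number of non-negative solutions to x_1+…+x_4 = 13 is C(16,3) = 560.
Subtract solutions that violate a single cap (substitute x_i' = x_i − (cap_i+1)): x_1 ≥ 4 gives C(12,3) = 220; x_2 ≥ 8 gives C(8,3) = 56; x_3 ≥ 3 gives C(13,3) = 286; x_4 ≥ 4 gives C(12,3) = 220. Together 782.
Add back pairs where two caps are both exceeded: 4 + 84 + 56 + 10 + 4 + 84 = 242.
Subtract triples: 0 + 0 + 10 + 0 = 10.
By inclusion–exclusion the count is 560 − 782 + 242 − 10 = 10.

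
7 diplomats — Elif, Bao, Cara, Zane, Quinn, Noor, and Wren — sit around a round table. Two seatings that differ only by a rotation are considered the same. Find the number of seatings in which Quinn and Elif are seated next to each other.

Glue Quinn and Elif into a block (2 internal orders). Seating 6 units around a circle gives (5)! arrangements.
So 2 × (5)! = 2 × 120 = 240.

240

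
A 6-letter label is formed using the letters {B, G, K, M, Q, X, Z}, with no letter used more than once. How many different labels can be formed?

5040

Choose and order 6 of the 7 symbols: the first letter has 7 options, the next 6, and so on down to 2.
7 × 6 × 5 × 4 × 3 × 2 = 5040.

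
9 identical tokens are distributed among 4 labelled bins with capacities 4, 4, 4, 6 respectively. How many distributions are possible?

Ignoring the caps, the number of non-negative solutions to x_1+…+x_4 = 9 is C(12,3) = 220.
Subtract solutions that violate a single cap (substitute x_i' = x_i − (cap_i+1)): x_1 ≥ 5 gives C(7,3) = 35; x_2 ≥ 5 gives C(7,3) = 35; x_3 ≥ 5 gives C(7,3) = 35; x_4 ≥ 7 gives C(5,3) = 10. Together 115.
No two caps can be exceeded simultaneously, so the pair terms are all 0.
By inclusion–exclusion the count is 220 − 115 + 0 = 105.

105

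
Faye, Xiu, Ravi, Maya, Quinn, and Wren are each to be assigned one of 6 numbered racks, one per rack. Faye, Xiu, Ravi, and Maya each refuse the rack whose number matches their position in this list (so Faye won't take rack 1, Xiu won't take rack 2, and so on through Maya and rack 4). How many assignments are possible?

Let Aᵢ (for 1 ≤ i ≤ 4) be the placements that put person i in their forbidden rack. Any j of these fix j positions, leaving (6−j)! ways to fill the rest, and there are C(4,j) ways to pick which j.
By inclusion–exclusion, the number of valid placements is Σ_{j=0}^{4} (−1)^j C(4,j)·(6−j)!.
Computing: 720 − 480 + 144 − 24 + 2 = 362.

362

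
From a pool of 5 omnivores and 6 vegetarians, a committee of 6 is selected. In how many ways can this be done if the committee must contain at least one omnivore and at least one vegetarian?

With no constraint there are C(11,6) = 462 possible selections.
Selections missing a whole group: no omnivores → C(6,6) = 1; no vegetarians → C(5,6) = 0.
Both groups omitted at once is impossible, so 462 − 1 = 461.

461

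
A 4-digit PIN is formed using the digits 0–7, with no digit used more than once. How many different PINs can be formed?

1680

With no repetition, fill the 4 digits in order: 8 choices, then 7, down to 5.
That product is 8 × 7 × 6 × 5 = 1680.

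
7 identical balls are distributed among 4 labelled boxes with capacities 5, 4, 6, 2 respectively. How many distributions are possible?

70

Without the upper bounds there are C(10,3) = 120 ways to split 7 among 4 boxes.
Subtract solutions that violate a single cap (substitute x_i' = x_i − (cap_i+1)): x_1 ≥ 6 gives C(4,3) = 4; x_2 ≥ 5 gives C(5,3) = 10; x_3 ≥ 7 gives C(3,3) = 1; x_4 ≥ 3 gives C(7,3) = 35. Together 50.
No two caps can be exceeded simultaneously, so the pair terms are all 0.
By inclusion–exclusion the count is 120 − 50 + 0 = 70.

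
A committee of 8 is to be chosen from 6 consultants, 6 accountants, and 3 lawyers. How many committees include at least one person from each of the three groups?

5922

Total 8-person selections from all 15: C(15,8) = 6435.
Subtract selections that omit an entire group: no consultants → C(9,8) = 9; no accountants → C(9,8) = 9; no lawyers → C(12,8) = 495.
Add back selections omitting two groups (i.e. drawn from a single group): C(6,8) + C(6,8) + C(3,8) = 0.
By inclusion–exclusion: 6435 − 513 + 0 = 5922.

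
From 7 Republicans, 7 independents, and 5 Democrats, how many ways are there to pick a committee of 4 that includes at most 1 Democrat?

Split by how many Democrats are chosen (0 through 1).
Sum: C(5,0)·C(14,4) + C(5,1)·C(14,3) = 1001 + 1820 = 2821.

2821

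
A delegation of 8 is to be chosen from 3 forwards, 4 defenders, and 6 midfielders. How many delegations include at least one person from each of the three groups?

Unrestricted: C(13,8) = 1287 ways to pick any 8 of the 13.
Subtract selections that omit an entire group: no forwards → C(10,8) = 45; no defenders → C(9,8) = 9; no midfielders → C(7,8) = 0.
Add back selections omitting two groups (i.e. drawn from a single group): C(3,8) + C(4,8) + C(6,8) = 0.
By inclusion–exclusion: 1287 − 54 + 0 = 1233.

1233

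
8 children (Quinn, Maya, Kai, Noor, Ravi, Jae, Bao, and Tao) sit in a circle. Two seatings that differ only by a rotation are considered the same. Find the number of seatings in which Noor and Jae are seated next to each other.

1440

Glue Noor and Jae into a block (2 internal orders). Seating 7 units around a circle gives (6)! arrangements.
So 2 × (6)! = 2 × 720 = 1440.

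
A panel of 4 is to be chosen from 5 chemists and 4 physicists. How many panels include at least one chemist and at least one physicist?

With no constraint there are C(9,4) = 126 possible selections.
Selections missing a whole group: no chemists → C(4,4) = 1; no physicists → C(5,4) = 5.
Both groups omitted at once is impossible, so 126 − 6 = 120.

120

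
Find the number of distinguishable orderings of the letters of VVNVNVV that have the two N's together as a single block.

Treat the 2 copies of N as a single block. The multiset to arrange is then {NN, V, V, V, V, V}, 6 items in all.
That gives (6)!/(5!) = 6 arrangements.

6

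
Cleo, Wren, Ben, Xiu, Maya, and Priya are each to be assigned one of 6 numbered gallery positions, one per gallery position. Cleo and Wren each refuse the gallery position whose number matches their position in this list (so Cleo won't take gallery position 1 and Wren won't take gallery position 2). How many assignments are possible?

504

Let Aᵢ (for i ∈ {1, 2}) be the placements that put person i in their forbidden gallery position. Any j of these fix j positions, leaving (6−j)! ways to fill the rest, and there are C(2,j) ways to pick which j.
By inclusion–exclusion, the number of valid placements is Σ_{j=0}^{2} (−1)^j C(2,j)·(6−j)!.
Computing: 720 − 240 + 24 = 504.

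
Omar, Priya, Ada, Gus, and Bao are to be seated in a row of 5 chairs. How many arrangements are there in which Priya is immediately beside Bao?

Glue Priya and Bao into one block (2 internal orders), leaving 4 units to arrange in a row.
So the count is 2·(4)! = 48.

48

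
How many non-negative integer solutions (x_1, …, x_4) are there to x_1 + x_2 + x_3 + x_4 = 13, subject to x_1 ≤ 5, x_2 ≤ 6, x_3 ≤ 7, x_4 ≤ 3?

By stars and bars, unrestricted non-negative solutions to x_1+…+x_4 = 13 number C(13+3,3) = 560.
Subtract solutions that violate a single cap (substitute x_i' = x_i − (cap_i+1)): x_1 ≥ 6 gives C(10,3) = 120; x_2 ≥ 7 gives C(9,3) = 84; x_3 ≥ 8 gives C(8,3) = 56; x_4 ≥ 4 gives C(12,3) = 220. Together 480.
Add back pairs where two caps are both exceeded: 1 + 0 + 20 + 0 + 10 + 4 = 35.
By inclusion–exclusion the count is 560 − 480 + 35 = 115.

115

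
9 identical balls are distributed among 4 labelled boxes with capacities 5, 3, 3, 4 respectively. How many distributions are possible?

59

Without the upper bounds there are C(12,3) = 220 ways to split 9 among 4 boxes.
Subtract solutions that violate a single cap (substitute x_i' = x_i − (cap_i+1)): x_1 ≥ 6 gives C(6,3) = 20; x_2 ≥ 4 gives C(8,3) = 56; x_3 ≥ 4 gives C(8,3) = 56; x_4 ≥ 5 gives C(7,3) = 35. Together 167.
Add back pairs where two caps are both exceeded: 0 + 0 + 0 + 4 + 1 + 1 = 6.
By inclusion–exclusion the count is 220 − 167 + 6 = 59.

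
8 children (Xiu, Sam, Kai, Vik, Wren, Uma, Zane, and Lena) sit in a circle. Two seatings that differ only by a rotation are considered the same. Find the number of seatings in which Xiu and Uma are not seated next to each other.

3600

All circular seatings of 8 people number (7)! = 5040.
Those with Xiu next to Uma: fuse the pair into one unit and seat 7 units around a circle — 2·(6)! = 1440.
Subtracting, 5040 − 1440 = 3600.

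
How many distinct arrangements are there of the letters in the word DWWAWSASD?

DWWAWSASD has 9 letters with A appearing twice, D appearing twice, S appearing twice, and W appearing 3 times.
So there are 9! / (3!·2!·2!·2!) = 7560 distinguishable arrangements.

7560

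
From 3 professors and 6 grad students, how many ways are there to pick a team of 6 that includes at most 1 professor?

19

Split by how many professors are chosen (0 through 1).
Sum: C(3,0)·C(6,6) + C(3,1)·C(6,5) = 1 + 18 = 19.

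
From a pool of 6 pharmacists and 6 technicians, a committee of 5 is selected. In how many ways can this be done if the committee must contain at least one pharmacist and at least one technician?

Unrestricted: C(12,5) = 792 ways to pick any 5 of the 12.
Selections missing a whole group: no pharmacists → C(6,5) = 6; no technicians → C(6,5) = 6.
Both groups omitted at once is impossible, so 792 − 12 = 780.

780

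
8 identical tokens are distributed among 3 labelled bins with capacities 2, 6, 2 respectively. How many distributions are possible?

Ignoring the caps, the number of non-negative solutions to x_1+…+x_3 = 8 is C(10,2) = 45.
Subtract solutions that violate a single cap (substitute x_i' = x_i − (cap_i+1)): x_1 ≥ 3 gives C(7,2) = 21; x_2 ≥ 7 gives C(3,2) = 3; x_3 ≥ 3 gives C(7,2) = 21. Together 45.
Add back pairs where two caps are both exceeded: 0 + 6 + 0 = 6.
By inclusion–exclusion the count is 45 − 45 + 6 = 6.

6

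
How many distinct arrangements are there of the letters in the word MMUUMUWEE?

Letter multiplicities in MMUUMUWEE: E×2, M×3, U×3, W×1.
Dividing 9! = 362880 by 3!·3!·2! = 72 for the repeated letters gives 5040.

5040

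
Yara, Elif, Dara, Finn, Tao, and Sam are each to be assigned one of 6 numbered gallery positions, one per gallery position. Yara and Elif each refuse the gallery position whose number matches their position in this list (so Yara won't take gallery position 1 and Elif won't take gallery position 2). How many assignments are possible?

504

Let Aᵢ (for i ∈ {1, 2}) be the placements that put person i in their forbidden gallery position. Any j of these fix j positions, leaving (6−j)! ways to fill the rest, and there are C(2,j) ways to pick which j.
By inclusion–exclusion, the number of valid placements is Σ_{j=0}^{2} (−1)^j C(2,j)·(6−j)!.
Computing: 720 − 240 + 24 = 504.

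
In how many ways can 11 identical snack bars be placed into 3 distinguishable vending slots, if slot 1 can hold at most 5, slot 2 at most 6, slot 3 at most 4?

15

Ignoring the caps, the number of non-negative solutions to x_1+…+x_3 = 11 is C(13,2) = 78.
Subtract solutions that violate a single cap (substitute x_i' = x_i − (cap_i+1)): x_1 ≥ 6 gives C(7,2) = 21; x_2 ≥ 7 gives C(6,2) = 15; x_3 ≥ 5 gives C(8,2) = 28. Together 64.
Add back pairs where two caps are both exceeded: 0 + 1 + 0 = 1.
By inclusion–exclusion the count is 78 − 64 + 1 = 15.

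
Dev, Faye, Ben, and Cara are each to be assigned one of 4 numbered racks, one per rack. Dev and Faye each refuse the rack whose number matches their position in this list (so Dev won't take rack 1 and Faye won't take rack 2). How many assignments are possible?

Let Aᵢ (for i ∈ {1, 2}) be the placements that put person i in their forbidden rack. Any j of these fix j positions, leaving (4−j)! ways to fill the rest, and there are C(2,j) ways to pick which j.
By inclusion–exclusion, the number of valid placements is Σ_{j=0}^{2} (−1)^j C(2,j)·(4−j)!.
Computing: 24 − 12 + 2 = 14.

14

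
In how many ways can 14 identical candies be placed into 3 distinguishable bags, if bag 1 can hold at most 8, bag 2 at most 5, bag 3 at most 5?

15

Ignoring the caps, the number of non-negative solutions to x_1+…+x_3 = 14 is C(16,2) = 120.
Subtract solutions that violate a single cap (substitute x_i' = x_i − (cap_i+1)): x_1 ≥ 9 gives C(7,2) = 21; x_2 ≥ 6 gives C(10,2) = 45; x_3 ≥ 6 gives C(10,2) = 45. Together 111.
Add back pairs where two caps are both exceeded: 0 + 0 + 6 = 6.
By inclusion–exclusion the count is 120 − 111 + 6 = 15.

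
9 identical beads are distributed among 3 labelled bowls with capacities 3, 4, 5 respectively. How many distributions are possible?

10

Without the upper bounds there are C(11,2) = 55 ways to split 9 among 3 bowls.
Subtract solutions that violate a single cap (substitute x_i' = x_i − (cap_i+1)): x_1 ≥ 4 gives C(7,2) = 21; x_2 ≥ 5 gives C(6,2) = 15; x_3 ≥ 6 gives C(5,2) = 10. Together 46.
Add back pairs where two caps are both exceeded: 1 + 0 + 0 = 1.
By inclusion–exclusion the count is 55 − 46 + 1 = 10.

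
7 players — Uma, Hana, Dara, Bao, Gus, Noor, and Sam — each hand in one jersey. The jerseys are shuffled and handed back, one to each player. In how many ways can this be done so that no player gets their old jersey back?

Count assignments avoiding every fixed point. For any j of the 7 players fixed to their old jersey, the other 7−j can be arranged in (7−j)! ways.
By inclusion–exclusion this is Σ_{j=0}^{7} (−1)^j C(7,j)·(7−j)!.
Computing: 5040 − 5040 + 2520 − 840 + 210 − 42 + 7 − 1 = 1854.

1854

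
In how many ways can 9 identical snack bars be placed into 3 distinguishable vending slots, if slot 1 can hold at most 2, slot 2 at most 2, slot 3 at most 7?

Ignoring the caps, the number of non-negative solutions to x_1+…+x_3 = 9 is C(11,2) = 55.
Subtract solutions that violate a single cap (substitute x_i' = x_i − (cap_i+1)): x_1 ≥ 3 gives C(8,2) = 28; x_2 ≥ 3 gives C(8,2) = 28; x_3 ≥ 8 gives C(3,2) = 3. Together 59.
Add back pairs where two caps are both exceeded: 10 + 0 + 0 = 10.
By inclusion–exclusion the count is 55 − 59 + 10 = 6.

6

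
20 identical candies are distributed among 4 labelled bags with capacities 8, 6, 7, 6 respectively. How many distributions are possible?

By stars and bars, unrestricted non-negative solutions to x_1+…+x_4 = 20 number C(20+3,3) = 1771.
Subtract solutions that violate a single cap (substitute x_i' = x_i − (cap_i+1)): x_1 ≥ 9 gives C(14,3) = 364; x_2 ≥ 7 gives C(16,3) = 560; x_3 ≥ 8 gives C(15,3) = 455; x_4 ≥ 7 gives C(16,3) = 560. Together 1939.
Add back pairs where two caps are both exceeded: 35 + 20 + 35 + 56 + 84 + 56 = 286.
By inclusion–exclusion the count is 1771 − 1939 + 286 = 118.

118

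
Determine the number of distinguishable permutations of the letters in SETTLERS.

5040

The 8 letters of SETTLERS have repeats: E appearing twice, S appearing twice, and T appearing twice.
So there are 8! / (2!·2!·2!) = 5040 distinguishable arrangements.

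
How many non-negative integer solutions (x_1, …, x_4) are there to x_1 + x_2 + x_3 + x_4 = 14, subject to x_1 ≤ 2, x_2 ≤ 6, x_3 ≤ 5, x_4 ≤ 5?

Without the upper bounds there are C(17,3) = 680 ways to split 14 among 4 variables.
Subtract solutions that violate a single cap (substitute x_i' = x_i − (cap_i+1)): x_1 ≥ 3 gives C(14,3) = 364; x_2 ≥ 7 gives C(10,3) = 120; x_3 ≥ 6 gives C(11,3) = 165; x_4 ≥ 6 gives C(11,3) = 165. Together 814.
Add back pairs where two caps are both exceeded: 35 + 56 + 56 + 4 + 4 + 10 = 165.
By inclusion–exclusion the count is 680 − 814 + 165 = 31.

31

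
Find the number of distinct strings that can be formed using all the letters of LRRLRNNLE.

LRRLRNNLE has 9 letters with L appearing 3 times, N appearing twice, and R appearing 3 times.
So there are 9! / (3!·3!·2!) = 5040 distinguishable arrangements.

5040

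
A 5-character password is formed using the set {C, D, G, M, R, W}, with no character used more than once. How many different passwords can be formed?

Choose and order 5 of the 6 symbols: the first character has 6 options, the next 5, and so on down to 2.
That product is 6 × 5 × 4 × 3 × 2 = 720.

720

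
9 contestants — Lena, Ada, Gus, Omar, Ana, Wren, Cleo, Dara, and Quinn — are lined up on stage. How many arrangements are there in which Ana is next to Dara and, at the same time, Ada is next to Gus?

Treat {Ana,Dara} as one block (2 orders) and {Ada,Gus} as another (2 orders).
That leaves 7 units to arrange: 2 × 2 × 7! = 4 × 5040 = 20160.

20160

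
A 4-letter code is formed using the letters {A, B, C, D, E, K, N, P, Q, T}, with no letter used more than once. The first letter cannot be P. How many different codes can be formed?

4536

The first letter has 10−1 = 9 choices (anything except P).
The remaining 3 letters are filled from the other 9 symbols without repetition: 9 × 8 × 7 = 504.
Total: 9 × 504 = 4536.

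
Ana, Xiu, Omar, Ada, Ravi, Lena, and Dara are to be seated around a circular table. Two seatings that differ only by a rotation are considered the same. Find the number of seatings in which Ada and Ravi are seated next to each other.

Treat {Ada, Ravi} as one unit (2 internal orders) and seat the resulting 6 units around the table: (5)! circular arrangements.
So 2 × (5)! = 2 × 120 = 240.

240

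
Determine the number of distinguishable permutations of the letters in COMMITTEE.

The 9 letters of COMMITTEE have repeats: E appearing twice, M appearing twice, and T appearing twice.
So there are 9! / (2!·2!·2!) = 45360 distinguishable arrangements.

45360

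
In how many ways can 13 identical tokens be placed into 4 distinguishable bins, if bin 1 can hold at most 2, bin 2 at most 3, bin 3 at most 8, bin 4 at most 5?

Ignoring the caps, the number of non-negative solutions to x_1+…+x_4 = 13 is C(16,3) = 560.
Subtract solutions that violate a single cap (substitute x_i' = x_i − (cap_i+1)): x_1 ≥ 3 gives C(13,3) = 286; x_2 ≥ 4 gives C(12,3) = 220; x_3 ≥ 9 gives C(7,3) = 35; x_4 ≥ 6 gives C(10,3) = 120. Together 661.
Add back pairs where two caps are both exceeded: 84 + 4 + 35 + 1 + 20 + 0 = 144.
Subtract triples: 0 + 1 + 0 + 0 = 1.
By inclusion–exclusion the count is 560 − 661 + 144 − 1 = 42.

42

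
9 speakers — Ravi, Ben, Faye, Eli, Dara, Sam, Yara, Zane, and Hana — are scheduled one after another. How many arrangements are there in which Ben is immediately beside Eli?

Glue Ben and Eli into one block (2 internal orders), leaving 8 units to arrange in a row.
So the count is 2·(8)! = 80640.

80640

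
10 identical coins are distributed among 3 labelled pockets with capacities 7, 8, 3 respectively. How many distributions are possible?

29

Ignoring the caps, the number of non-negative solutions to x_1+…+x_3 = 10 is C(12,2) = 66.
Subtract solutions that violate a single cap (substitute x_i' = x_i − (cap_i+1)): x_1 ≥ 8 gives C(4,2) = 6; x_2 ≥ 9 gives C(3,2) = 3; x_3 ≥ 4 gives C(8,2) = 28. Together 37.
No two caps can be exceeded simultaneously, so the pair terms are all 0.
By inclusion–exclusion the count is 66 − 37 + 0 = 29.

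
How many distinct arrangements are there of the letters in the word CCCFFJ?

The 6 letters of CCCFFJ have repeats: C appearing 3 times and F appearing twice.
Dividing 6! = 720 by 3!·2! = 12 for the repeated letters gives 60.

60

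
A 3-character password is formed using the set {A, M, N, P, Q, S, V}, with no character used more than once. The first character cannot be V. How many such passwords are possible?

180

The first character has 7−1 = 6 choices (anything except V).
The remaining 2 characters are filled from the other 6 symbols without repetition: 6 × 5 = 30.
Total: 6 × 30 = 180.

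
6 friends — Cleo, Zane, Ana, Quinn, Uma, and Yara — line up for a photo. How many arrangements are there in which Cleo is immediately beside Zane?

240

Place the 4 others and the Cleo-Zane pair as 5 objects in a line; the pair has 2 internal arrangements.
That gives 2 × 5! = 2 × 120 = 240.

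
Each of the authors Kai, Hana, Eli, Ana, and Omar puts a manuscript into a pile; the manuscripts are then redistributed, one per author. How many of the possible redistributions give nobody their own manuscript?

44

This is the derangement count D_5: permutations of 5 items with no fixed point.
By inclusion–exclusion this is Σ_{j=0}^{5} (−1)^j C(5,j)·(5−j)!.
Computing: 120 − 120 + 60 − 20 + 5 − 1 = 44.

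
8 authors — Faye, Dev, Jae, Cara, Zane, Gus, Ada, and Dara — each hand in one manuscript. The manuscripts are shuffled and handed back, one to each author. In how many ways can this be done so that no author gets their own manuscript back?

14833

Let Aᵢ be the assignments in which author i gets their own manuscript. We want the size of the complement of A₁∪…∪A_8.
By inclusion–exclusion this is Σ_{j=0}^{8} (−1)^j C(8,j)·(8−j)!.
Computing: 40320 − 40320 + 20160 − 6720 + 1680 − 336 + 56 − 8 + 1 = 14833.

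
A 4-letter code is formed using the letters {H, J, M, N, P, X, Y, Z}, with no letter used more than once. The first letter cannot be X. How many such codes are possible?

1470

The first letter has 8−1 = 7 choices (anything except X).
The remaining 3 letters are filled from the other 7 symbols without repetition: 7 × 6 × 5 = 210.
Total: 7 × 210 = 1470.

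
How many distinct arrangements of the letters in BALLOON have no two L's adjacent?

Total arrangements of BALLOON: 7!/(2!·2!) = 1260.
If the two L's are adjacent, glue them into one block, leaving 6 items to arrange: (6)!/(2!) = 360 ways.
Hence 1260 − 360 = 900.

900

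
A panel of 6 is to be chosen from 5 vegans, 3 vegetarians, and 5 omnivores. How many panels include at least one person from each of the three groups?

1450

Unrestricted: C(13,6) = 1716 ways to pick any 6 of the 13.
Subtract selections that omit an entire group: no vegans → C(8,6) = 28; no vegetarians → C(10,6) = 210; no omnivores → C(8,6) = 28.
Add back selections omitting two groups (i.e. drawn from a single group): C(5,6) + C(3,6) + C(5,6) = 0.
By inclusion–exclusion: 1716 − 266 + 0 = 1450.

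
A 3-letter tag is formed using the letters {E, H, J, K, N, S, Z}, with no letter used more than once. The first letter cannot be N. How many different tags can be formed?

180

The first letter has 7−1 = 6 choices (anything except N).
The remaining 2 letters are filled from the other 6 symbols without repetition: 6 × 5 = 30.
Total: 6 × 30 = 180.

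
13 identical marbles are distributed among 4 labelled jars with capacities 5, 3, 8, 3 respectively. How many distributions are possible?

63

Without the upper bounds there are C(16,3) = 560 ways to split 13 among 4 jars.
Subtract solutions that violate a single cap (substitute x_i' = x_i − (cap_i+1)): x_1 ≥ 6 gives C(10,3) = 120; x_2 ≥ 4 gives C(12,3) = 220; x_3 ≥ 9 gives C(7,3) = 35; x_4 ≥ 4 gives C(12,3) = 220. Together 595.
Add back pairs where two caps are both exceeded: 20 + 0 + 20 + 1 + 56 + 1 = 98.
By inclusion–exclusion the count is 560 − 595 + 98 = 63.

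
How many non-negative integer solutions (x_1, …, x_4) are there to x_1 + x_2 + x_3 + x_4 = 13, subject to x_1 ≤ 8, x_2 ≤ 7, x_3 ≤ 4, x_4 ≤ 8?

270

By stars and bars, unrestricted non-negative solutions to x_1+…+x_4 = 13 number C(13+3,3) = 560.
Subtract solutions that violate a single cap (substitute x_i' = x_i − (cap_i+1)): x_1 ≥ 9 gives C(7,3) = 35; x_2 ≥ 8 gives C(8,3) = 56; x_3 ≥ 5 gives C(11,3) = 165; x_4 ≥ 9 gives C(7,3) = 35. Together 291.
Add back pairs where two caps are both exceeded: 0 + 0 + 0 + 1 + 0 + 0 = 1.
By inclusion–exclusion the count is 560 − 291 + 1 = 270.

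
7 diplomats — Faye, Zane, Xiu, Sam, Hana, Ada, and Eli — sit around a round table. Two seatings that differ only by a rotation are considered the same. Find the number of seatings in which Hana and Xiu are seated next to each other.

Glue Hana and Xiu into a block (2 internal orders). Seating 6 units around a circle gives (5)! arrangements.
So 2 × (5)! = 2 × 120 = 240.

240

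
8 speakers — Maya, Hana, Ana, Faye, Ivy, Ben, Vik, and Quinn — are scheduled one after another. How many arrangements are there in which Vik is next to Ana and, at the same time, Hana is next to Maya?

Treat {Vik,Ana} as one block (2 orders) and {Hana,Maya} as another (2 orders).
That leaves 6 units to arrange: 2 × 2 × 6! = 4 × 720 = 2880.

2880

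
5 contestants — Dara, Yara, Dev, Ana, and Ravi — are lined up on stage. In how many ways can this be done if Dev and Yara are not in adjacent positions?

There are 5! = 120 arrangements in all. If Dev and Yara are adjacent, merging them into one block gives 2·(4)! = 48 arrangements.
Complementary counting: 120 − 48 = 72.

72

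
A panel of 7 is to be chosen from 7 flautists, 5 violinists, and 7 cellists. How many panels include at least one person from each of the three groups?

45374

With no constraint there are C(19,7) = 50388 possible selections.
Subtract selections that omit an entire group: no flautists → C(12,7) = 792; no violinists → C(14,7) = 3432; no cellists → C(12,7) = 792.
Add back selections omitting two groups (i.e. drawn from a single group): C(7,7) + C(5,7) + C(7,7) = 2.
By inclusion–exclusion: 50388 − 5016 + 2 = 45374.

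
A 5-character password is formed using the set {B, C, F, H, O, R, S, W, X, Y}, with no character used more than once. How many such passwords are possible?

30240

With no repetition, fill the 5 characters in order: 10 choices, then 9, down to 6.
10 × 9 × 8 × 7 × 6 = 30240.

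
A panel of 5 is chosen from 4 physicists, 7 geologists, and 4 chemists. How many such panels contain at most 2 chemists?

Split by how many chemists are chosen (0 through 2).
Sum: C(4,0)·C(11,5) + C(4,1)·C(11,4) + C(4,2)·C(11,3) = 462 + 1320 + 990 = 2772.

2772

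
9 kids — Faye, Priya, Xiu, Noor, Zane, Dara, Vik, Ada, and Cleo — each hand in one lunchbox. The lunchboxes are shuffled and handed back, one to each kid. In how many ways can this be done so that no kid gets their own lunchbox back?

133496

This is the derangement count D_9: permutations of 9 items with no fixed point.
By inclusion–exclusion this is Σ_{j=0}^{9} (−1)^j C(9,j)·(9−j)!.
Computing: 362880 − 362880 + 181440 − 60480 + 15120 − 3024 + 504 − 72 + 9 − 1 = 133496.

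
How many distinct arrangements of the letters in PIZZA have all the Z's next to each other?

Treat the 2 copies of Z as a single block. The multiset to arrange is then {ZZ, A, I, P}, 4 items in all.
All 4 items are distinct, so there are (4)! = 24 arrangements.

24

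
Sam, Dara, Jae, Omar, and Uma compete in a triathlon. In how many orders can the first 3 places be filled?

60

This is an ordered selection of 3 from 5: P(5,3).
That gives 5 × 4 × 3 = 60.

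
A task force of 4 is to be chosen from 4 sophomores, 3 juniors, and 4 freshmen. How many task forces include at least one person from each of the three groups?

192

Unrestricted: C(11,4) = 330 ways to pick any 4 of the 11.
Subtract selections that omit an entire group: no sophomores → C(7,4) = 35; no juniors → C(8,4) = 70; no freshmen → C(7,4) = 35.
Add back selections omitting two groups (i.e. drawn from a single group): C(4,4) + C(3,4) + C(4,4) = 2.
By inclusion–exclusion: 330 − 140 + 2 = 192.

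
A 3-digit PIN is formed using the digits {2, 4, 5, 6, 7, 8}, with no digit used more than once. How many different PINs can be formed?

With no repetition, fill the 3 digits in order: 6 choices, then 5, down to 4.
6 × 5 × 4 = 120.

120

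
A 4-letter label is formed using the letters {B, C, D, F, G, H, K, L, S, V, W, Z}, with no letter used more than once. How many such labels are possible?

11880

With no repetition, fill the 4 letters in order: 12 choices, then 11, down to 9.
That product is 12 × 11 × 10 × 9 = 11880.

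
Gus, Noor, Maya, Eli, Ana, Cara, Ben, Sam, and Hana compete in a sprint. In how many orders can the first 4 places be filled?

3024

This is an ordered selection of 4 from 9: P(9,4).
That gives 9 × 8 × 7 × 6 = 3024.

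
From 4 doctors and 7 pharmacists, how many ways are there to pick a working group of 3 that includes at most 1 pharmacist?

Split by how many pharmacists are chosen (0 through 1).
Sum: C(7,0)·C(4,3) + C(7,1)·C(4,2) = 4 + 42 = 46.

46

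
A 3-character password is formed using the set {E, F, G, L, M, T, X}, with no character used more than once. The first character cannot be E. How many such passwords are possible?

The first character has 7−1 = 6 choices (anything except E).
The remaining 2 characters are filled from the other 6 symbols without repetition: 6 × 5 = 30.
Total: 6 × 30 = 180.

180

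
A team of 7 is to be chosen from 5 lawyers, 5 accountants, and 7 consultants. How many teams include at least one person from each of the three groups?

Unrestricted: C(17,7) = 19448 ways to pick any 7 of the 17.
Subtract selections that omit an entire group: no lawyers → C(12,7) = 792; no accountants → C(12,7) = 792; no consultants → C(10,7) = 120.
Add back selections omitting two groups (i.e. drawn from a single group): C(5,7) + C(5,7) + C(7,7) = 1.
By inclusion–exclusion: 19448 − 1704 + 1 = 17745.

17745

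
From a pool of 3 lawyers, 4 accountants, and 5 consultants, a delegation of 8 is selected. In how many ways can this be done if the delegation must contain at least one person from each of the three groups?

Total 8-person selections from all 12: C(12,8) = 495.
Selections missing a whole group: no lawyers → C(9,8) = 9; no accountants → C(8,8) = 1; no consultants → C(7,8) = 0.
Add back selections omitting two groups (i.e. drawn from a single group): C(3,8) + C(4,8) + C(5,8) = 0.
By inclusion–exclusion: 495 − 10 + 0 = 485.

485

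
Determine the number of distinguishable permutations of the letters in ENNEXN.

60

The 6 letters of ENNEXN have repeats: E appearing twice and N appearing 3 times.
So there are 6! / (3!·2!) = 60 distinguishable arrangements.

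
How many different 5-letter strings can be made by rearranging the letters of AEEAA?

10

The 5 letters of AEEAA have repeats: A appearing 3 times and E appearing twice.
Dividing 5! = 120 by 3!·2! = 12 for the repeated letters gives 10.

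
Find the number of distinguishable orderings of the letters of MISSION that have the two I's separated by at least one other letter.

Total arrangements of MISSION: 7!/(2!·2!) = 1260.
If the two I's are adjacent, glue them into one block, leaving 6 items to arrange: (6)!/(2!) = 360 ways.
Subtracting, 1260 − 360 = 900 arrangements keep the I's apart.

900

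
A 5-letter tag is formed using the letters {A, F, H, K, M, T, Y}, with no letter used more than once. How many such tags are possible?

This is a permutation of 5 out of 7: P(7,5) = 7!/2!.
That product is 7 × 6 × 5 × 4 × 3 = 2520.

2520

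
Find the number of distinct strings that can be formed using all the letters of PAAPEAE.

PAAPEAE has 7 letters with A appearing 3 times, E appearing twice, and P appearing twice.
The number of distinct arrangements is 7!/(3!·2!·2!) = 5040/24 = 210.

210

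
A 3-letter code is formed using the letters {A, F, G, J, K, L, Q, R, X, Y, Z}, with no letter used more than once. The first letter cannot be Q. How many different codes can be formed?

900

The first letter has 11−1 = 10 choices (anything except Q).
The remaining 2 letters are filled from the other 10 symbols without repetition: 10 × 9 = 90.
Total: 10 × 90 = 900.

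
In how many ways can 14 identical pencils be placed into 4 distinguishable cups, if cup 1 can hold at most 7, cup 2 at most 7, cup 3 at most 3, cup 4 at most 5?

118

Without the upper bounds there are C(17,3) = 680 ways to split 14 among 4 cups.
Subtract solutions that violate a single cap (substitute x_i' = x_i − (cap_i+1)): x_1 ≥ 8 gives C(9,3) = 84; x_2 ≥ 8 gives C(9,3) = 84; x_3 ≥ 4 gives C(13,3) = 286; x_4 ≥ 6 gives C(11,3) = 165. Together 619.
Add back pairs where two caps are both exceeded: 0 + 10 + 1 + 10 + 1 + 35 = 57.
By inclusion–exclusion the count is 680 − 619 + 57 = 118.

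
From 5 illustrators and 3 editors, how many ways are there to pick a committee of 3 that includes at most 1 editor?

Split by how many editors are chosen (0 through 1).
Sum: C(3,0)·C(5,3) + C(3,1)·C(5,2) = 10 + 30 = 40.

40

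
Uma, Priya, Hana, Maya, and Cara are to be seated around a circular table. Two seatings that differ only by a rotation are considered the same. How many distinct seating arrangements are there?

Around a circle, 5 distinct people have 5!/5 = (4)! = 24 rotationally distinct seatings.

24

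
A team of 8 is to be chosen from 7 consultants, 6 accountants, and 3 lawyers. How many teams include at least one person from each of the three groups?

11529

Total 8-person selections from all 16: C(16,8) = 12870.
Selections missing a whole group: no consultants → C(9,8) = 9; no accountants → C(10,8) = 45; no lawyers → C(13,8) = 1287.
Add back selections omitting two groups (i.e. drawn from a single group): C(7,8) + C(6,8) + C(3,8) = 0.
By inclusion–exclusion: 12870 − 1341 + 0 = 11529.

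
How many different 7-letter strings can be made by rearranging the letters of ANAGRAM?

840

The 7 letters of ANAGRAM have repeats: A appearing 3 times.
The number of distinct arrangements is 7!/(3!) = 5040/6 = 840.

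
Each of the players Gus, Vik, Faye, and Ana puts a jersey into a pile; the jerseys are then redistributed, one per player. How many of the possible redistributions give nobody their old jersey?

Count assignments avoiding every fixed point. For any j of the 4 players fixed to their old jersey, the other 4−j can be arranged in (4−j)! ways.
By inclusion–exclusion this is Σ_{j=0}^{4} (−1)^j C(4,j)·(4−j)!.
Computing: 24 − 24 + 12 − 4 + 1 = 9.

9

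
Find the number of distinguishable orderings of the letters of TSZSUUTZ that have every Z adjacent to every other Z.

Treat the 2 copies of Z as a single block. The multiset to arrange is then {ZZ, S, S, T, T, U, U}, 7 items in all.
That gives (7)!/(2!·2!·2!) = 630 arrangements.

630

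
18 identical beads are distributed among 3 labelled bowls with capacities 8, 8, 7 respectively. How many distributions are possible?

Ignoring the caps, the number of non-negative solutions to x_1+…+x_3 = 18 is C(20,2) = 190.
Subtract solutions that violate a single cap (substitute x_i' = x_i − (cap_i+1)): x_1 ≥ 9 gives C(11,2) = 55; x_2 ≥ 9 gives C(11,2) = 55; x_3 ≥ 8 gives C(12,2) = 66. Together 176.
Add back pairs where two caps are both exceeded: 1 + 3 + 3 = 7.
By inclusion–exclusion the count is 190 − 176 + 7 = 21.

21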